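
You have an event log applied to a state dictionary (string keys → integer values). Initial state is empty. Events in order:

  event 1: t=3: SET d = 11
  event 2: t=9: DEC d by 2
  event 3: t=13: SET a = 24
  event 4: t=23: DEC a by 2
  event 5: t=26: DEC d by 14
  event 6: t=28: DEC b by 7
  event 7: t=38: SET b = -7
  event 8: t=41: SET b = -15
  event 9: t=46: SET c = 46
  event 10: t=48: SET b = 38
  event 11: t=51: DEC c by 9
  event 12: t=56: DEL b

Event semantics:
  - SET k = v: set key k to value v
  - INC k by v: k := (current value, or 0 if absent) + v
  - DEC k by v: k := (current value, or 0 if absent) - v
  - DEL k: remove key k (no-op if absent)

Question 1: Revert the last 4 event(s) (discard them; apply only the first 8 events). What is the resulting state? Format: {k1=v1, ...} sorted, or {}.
Keep first 8 events (discard last 4):
  after event 1 (t=3: SET d = 11): {d=11}
  after event 2 (t=9: DEC d by 2): {d=9}
  after event 3 (t=13: SET a = 24): {a=24, d=9}
  after event 4 (t=23: DEC a by 2): {a=22, d=9}
  after event 5 (t=26: DEC d by 14): {a=22, d=-5}
  after event 6 (t=28: DEC b by 7): {a=22, b=-7, d=-5}
  after event 7 (t=38: SET b = -7): {a=22, b=-7, d=-5}
  after event 8 (t=41: SET b = -15): {a=22, b=-15, d=-5}

Answer: {a=22, b=-15, d=-5}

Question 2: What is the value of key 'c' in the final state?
Track key 'c' through all 12 events:
  event 1 (t=3: SET d = 11): c unchanged
  event 2 (t=9: DEC d by 2): c unchanged
  event 3 (t=13: SET a = 24): c unchanged
  event 4 (t=23: DEC a by 2): c unchanged
  event 5 (t=26: DEC d by 14): c unchanged
  event 6 (t=28: DEC b by 7): c unchanged
  event 7 (t=38: SET b = -7): c unchanged
  event 8 (t=41: SET b = -15): c unchanged
  event 9 (t=46: SET c = 46): c (absent) -> 46
  event 10 (t=48: SET b = 38): c unchanged
  event 11 (t=51: DEC c by 9): c 46 -> 37
  event 12 (t=56: DEL b): c unchanged
Final: c = 37

Answer: 37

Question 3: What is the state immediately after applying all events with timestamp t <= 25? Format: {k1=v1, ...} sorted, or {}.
Answer: {a=22, d=9}

Derivation:
Apply events with t <= 25 (4 events):
  after event 1 (t=3: SET d = 11): {d=11}
  after event 2 (t=9: DEC d by 2): {d=9}
  after event 3 (t=13: SET a = 24): {a=24, d=9}
  after event 4 (t=23: DEC a by 2): {a=22, d=9}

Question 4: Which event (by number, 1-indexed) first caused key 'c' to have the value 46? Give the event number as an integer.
Answer: 9

Derivation:
Looking for first event where c becomes 46:
  event 9: c (absent) -> 46  <-- first match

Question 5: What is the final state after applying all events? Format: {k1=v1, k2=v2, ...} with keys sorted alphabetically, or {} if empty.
Answer: {a=22, c=37, d=-5}

Derivation:
  after event 1 (t=3: SET d = 11): {d=11}
  after event 2 (t=9: DEC d by 2): {d=9}
  after event 3 (t=13: SET a = 24): {a=24, d=9}
  after event 4 (t=23: DEC a by 2): {a=22, d=9}
  after event 5 (t=26: DEC d by 14): {a=22, d=-5}
  after event 6 (t=28: DEC b by 7): {a=22, b=-7, d=-5}
  after event 7 (t=38: SET b = -7): {a=22, b=-7, d=-5}
  after event 8 (t=41: SET b = -15): {a=22, b=-15, d=-5}
  after event 9 (t=46: SET c = 46): {a=22, b=-15, c=46, d=-5}
  after event 10 (t=48: SET b = 38): {a=22, b=38, c=46, d=-5}
  after event 11 (t=51: DEC c by 9): {a=22, b=38, c=37, d=-5}
  after event 12 (t=56: DEL b): {a=22, c=37, d=-5}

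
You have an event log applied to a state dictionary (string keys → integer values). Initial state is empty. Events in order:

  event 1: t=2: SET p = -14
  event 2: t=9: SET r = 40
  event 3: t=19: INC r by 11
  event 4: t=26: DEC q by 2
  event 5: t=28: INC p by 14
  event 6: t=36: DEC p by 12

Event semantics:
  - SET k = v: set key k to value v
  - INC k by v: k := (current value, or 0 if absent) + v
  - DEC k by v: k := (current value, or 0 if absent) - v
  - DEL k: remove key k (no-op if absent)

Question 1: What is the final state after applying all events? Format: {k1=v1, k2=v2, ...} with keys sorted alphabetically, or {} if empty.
  after event 1 (t=2: SET p = -14): {p=-14}
  after event 2 (t=9: SET r = 40): {p=-14, r=40}
  after event 3 (t=19: INC r by 11): {p=-14, r=51}
  after event 4 (t=26: DEC q by 2): {p=-14, q=-2, r=51}
  after event 5 (t=28: INC p by 14): {p=0, q=-2, r=51}
  after event 6 (t=36: DEC p by 12): {p=-12, q=-2, r=51}

Answer: {p=-12, q=-2, r=51}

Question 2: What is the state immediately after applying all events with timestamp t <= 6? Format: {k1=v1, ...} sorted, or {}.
Answer: {p=-14}

Derivation:
Apply events with t <= 6 (1 events):
  after event 1 (t=2: SET p = -14): {p=-14}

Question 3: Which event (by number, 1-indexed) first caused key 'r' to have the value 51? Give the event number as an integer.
Looking for first event where r becomes 51:
  event 2: r = 40
  event 3: r 40 -> 51  <-- first match

Answer: 3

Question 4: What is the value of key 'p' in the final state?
Track key 'p' through all 6 events:
  event 1 (t=2: SET p = -14): p (absent) -> -14
  event 2 (t=9: SET r = 40): p unchanged
  event 3 (t=19: INC r by 11): p unchanged
  event 4 (t=26: DEC q by 2): p unchanged
  event 5 (t=28: INC p by 14): p -14 -> 0
  event 6 (t=36: DEC p by 12): p 0 -> -12
Final: p = -12

Answer: -12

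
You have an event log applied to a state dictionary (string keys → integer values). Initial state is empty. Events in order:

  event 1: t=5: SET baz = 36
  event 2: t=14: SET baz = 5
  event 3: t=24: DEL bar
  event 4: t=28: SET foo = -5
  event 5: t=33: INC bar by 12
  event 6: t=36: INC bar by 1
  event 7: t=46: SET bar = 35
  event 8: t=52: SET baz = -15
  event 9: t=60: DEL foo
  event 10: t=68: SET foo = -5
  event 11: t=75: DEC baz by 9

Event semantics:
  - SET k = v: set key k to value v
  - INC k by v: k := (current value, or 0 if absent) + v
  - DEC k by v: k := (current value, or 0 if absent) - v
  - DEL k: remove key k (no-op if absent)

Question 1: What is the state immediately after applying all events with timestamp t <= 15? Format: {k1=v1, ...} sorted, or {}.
Apply events with t <= 15 (2 events):
  after event 1 (t=5: SET baz = 36): {baz=36}
  after event 2 (t=14: SET baz = 5): {baz=5}

Answer: {baz=5}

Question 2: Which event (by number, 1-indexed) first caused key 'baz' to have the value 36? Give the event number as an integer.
Answer: 1

Derivation:
Looking for first event where baz becomes 36:
  event 1: baz (absent) -> 36  <-- first match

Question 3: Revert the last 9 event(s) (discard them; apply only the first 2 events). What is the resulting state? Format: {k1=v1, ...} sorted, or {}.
Answer: {baz=5}

Derivation:
Keep first 2 events (discard last 9):
  after event 1 (t=5: SET baz = 36): {baz=36}
  after event 2 (t=14: SET baz = 5): {baz=5}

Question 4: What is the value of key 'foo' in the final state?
Track key 'foo' through all 11 events:
  event 1 (t=5: SET baz = 36): foo unchanged
  event 2 (t=14: SET baz = 5): foo unchanged
  event 3 (t=24: DEL bar): foo unchanged
  event 4 (t=28: SET foo = -5): foo (absent) -> -5
  event 5 (t=33: INC bar by 12): foo unchanged
  event 6 (t=36: INC bar by 1): foo unchanged
  event 7 (t=46: SET bar = 35): foo unchanged
  event 8 (t=52: SET baz = -15): foo unchanged
  event 9 (t=60: DEL foo): foo -5 -> (absent)
  event 10 (t=68: SET foo = -5): foo (absent) -> -5
  event 11 (t=75: DEC baz by 9): foo unchanged
Final: foo = -5

Answer: -5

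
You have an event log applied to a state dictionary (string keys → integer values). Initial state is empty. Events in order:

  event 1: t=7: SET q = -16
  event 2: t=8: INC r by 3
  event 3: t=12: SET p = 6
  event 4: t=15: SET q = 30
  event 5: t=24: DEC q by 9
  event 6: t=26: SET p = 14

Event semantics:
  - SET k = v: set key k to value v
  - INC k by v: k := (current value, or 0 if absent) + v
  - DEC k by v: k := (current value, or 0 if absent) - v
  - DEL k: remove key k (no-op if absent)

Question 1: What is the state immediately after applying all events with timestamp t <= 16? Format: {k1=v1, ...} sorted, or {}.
Answer: {p=6, q=30, r=3}

Derivation:
Apply events with t <= 16 (4 events):
  after event 1 (t=7: SET q = -16): {q=-16}
  after event 2 (t=8: INC r by 3): {q=-16, r=3}
  after event 3 (t=12: SET p = 6): {p=6, q=-16, r=3}
  after event 4 (t=15: SET q = 30): {p=6, q=30, r=3}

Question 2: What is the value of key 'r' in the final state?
Track key 'r' through all 6 events:
  event 1 (t=7: SET q = -16): r unchanged
  event 2 (t=8: INC r by 3): r (absent) -> 3
  event 3 (t=12: SET p = 6): r unchanged
  event 4 (t=15: SET q = 30): r unchanged
  event 5 (t=24: DEC q by 9): r unchanged
  event 6 (t=26: SET p = 14): r unchanged
Final: r = 3

Answer: 3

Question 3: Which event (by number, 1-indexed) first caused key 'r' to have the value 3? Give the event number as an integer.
Answer: 2

Derivation:
Looking for first event where r becomes 3:
  event 2: r (absent) -> 3  <-- first match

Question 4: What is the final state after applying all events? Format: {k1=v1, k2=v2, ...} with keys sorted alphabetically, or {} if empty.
  after event 1 (t=7: SET q = -16): {q=-16}
  after event 2 (t=8: INC r by 3): {q=-16, r=3}
  after event 3 (t=12: SET p = 6): {p=6, q=-16, r=3}
  after event 4 (t=15: SET q = 30): {p=6, q=30, r=3}
  after event 5 (t=24: DEC q by 9): {p=6, q=21, r=3}
  after event 6 (t=26: SET p = 14): {p=14, q=21, r=3}

Answer: {p=14, q=21, r=3}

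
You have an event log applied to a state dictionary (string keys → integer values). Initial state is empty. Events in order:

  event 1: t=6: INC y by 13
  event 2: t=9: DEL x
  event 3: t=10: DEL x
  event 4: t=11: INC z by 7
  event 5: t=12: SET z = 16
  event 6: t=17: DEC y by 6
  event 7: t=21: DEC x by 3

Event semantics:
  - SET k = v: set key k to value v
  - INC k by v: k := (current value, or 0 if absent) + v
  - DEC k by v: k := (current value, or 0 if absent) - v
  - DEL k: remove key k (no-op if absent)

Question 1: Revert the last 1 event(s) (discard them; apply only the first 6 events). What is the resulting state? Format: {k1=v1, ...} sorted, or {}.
Keep first 6 events (discard last 1):
  after event 1 (t=6: INC y by 13): {y=13}
  after event 2 (t=9: DEL x): {y=13}
  after event 3 (t=10: DEL x): {y=13}
  after event 4 (t=11: INC z by 7): {y=13, z=7}
  after event 5 (t=12: SET z = 16): {y=13, z=16}
  after event 6 (t=17: DEC y by 6): {y=7, z=16}

Answer: {y=7, z=16}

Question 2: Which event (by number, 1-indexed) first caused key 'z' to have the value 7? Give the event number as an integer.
Looking for first event where z becomes 7:
  event 4: z (absent) -> 7  <-- first match

Answer: 4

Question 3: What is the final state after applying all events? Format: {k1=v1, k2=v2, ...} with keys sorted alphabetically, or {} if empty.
Answer: {x=-3, y=7, z=16}

Derivation:
  after event 1 (t=6: INC y by 13): {y=13}
  after event 2 (t=9: DEL x): {y=13}
  after event 3 (t=10: DEL x): {y=13}
  after event 4 (t=11: INC z by 7): {y=13, z=7}
  after event 5 (t=12: SET z = 16): {y=13, z=16}
  after event 6 (t=17: DEC y by 6): {y=7, z=16}
  after event 7 (t=21: DEC x by 3): {x=-3, y=7, z=16}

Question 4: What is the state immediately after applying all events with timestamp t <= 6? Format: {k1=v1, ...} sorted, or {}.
Apply events with t <= 6 (1 events):
  after event 1 (t=6: INC y by 13): {y=13}

Answer: {y=13}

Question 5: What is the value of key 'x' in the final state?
Answer: -3

Derivation:
Track key 'x' through all 7 events:
  event 1 (t=6: INC y by 13): x unchanged
  event 2 (t=9: DEL x): x (absent) -> (absent)
  event 3 (t=10: DEL x): x (absent) -> (absent)
  event 4 (t=11: INC z by 7): x unchanged
  event 5 (t=12: SET z = 16): x unchanged
  event 6 (t=17: DEC y by 6): x unchanged
  event 7 (t=21: DEC x by 3): x (absent) -> -3
Final: x = -3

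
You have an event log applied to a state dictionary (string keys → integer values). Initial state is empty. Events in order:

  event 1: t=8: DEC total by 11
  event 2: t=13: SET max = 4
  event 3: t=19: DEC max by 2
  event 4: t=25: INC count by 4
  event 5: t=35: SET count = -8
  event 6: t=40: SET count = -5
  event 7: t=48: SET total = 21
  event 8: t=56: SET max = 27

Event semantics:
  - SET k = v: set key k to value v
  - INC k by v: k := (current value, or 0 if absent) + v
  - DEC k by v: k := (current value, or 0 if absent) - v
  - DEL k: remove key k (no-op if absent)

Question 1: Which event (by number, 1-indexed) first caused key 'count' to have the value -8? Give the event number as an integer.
Looking for first event where count becomes -8:
  event 4: count = 4
  event 5: count 4 -> -8  <-- first match

Answer: 5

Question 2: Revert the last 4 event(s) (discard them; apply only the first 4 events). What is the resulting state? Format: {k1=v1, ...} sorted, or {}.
Keep first 4 events (discard last 4):
  after event 1 (t=8: DEC total by 11): {total=-11}
  after event 2 (t=13: SET max = 4): {max=4, total=-11}
  after event 3 (t=19: DEC max by 2): {max=2, total=-11}
  after event 4 (t=25: INC count by 4): {count=4, max=2, total=-11}

Answer: {count=4, max=2, total=-11}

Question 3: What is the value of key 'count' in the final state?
Track key 'count' through all 8 events:
  event 1 (t=8: DEC total by 11): count unchanged
  event 2 (t=13: SET max = 4): count unchanged
  event 3 (t=19: DEC max by 2): count unchanged
  event 4 (t=25: INC count by 4): count (absent) -> 4
  event 5 (t=35: SET count = -8): count 4 -> -8
  event 6 (t=40: SET count = -5): count -8 -> -5
  event 7 (t=48: SET total = 21): count unchanged
  event 8 (t=56: SET max = 27): count unchanged
Final: count = -5

Answer: -5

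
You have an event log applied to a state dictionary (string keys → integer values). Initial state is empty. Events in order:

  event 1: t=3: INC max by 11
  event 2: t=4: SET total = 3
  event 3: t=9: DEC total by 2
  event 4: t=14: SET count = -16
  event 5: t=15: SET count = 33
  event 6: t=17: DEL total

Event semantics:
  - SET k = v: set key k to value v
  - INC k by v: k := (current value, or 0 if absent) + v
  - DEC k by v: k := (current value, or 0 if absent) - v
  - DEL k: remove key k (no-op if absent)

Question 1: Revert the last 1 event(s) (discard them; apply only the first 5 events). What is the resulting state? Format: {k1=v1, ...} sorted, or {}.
Answer: {count=33, max=11, total=1}

Derivation:
Keep first 5 events (discard last 1):
  after event 1 (t=3: INC max by 11): {max=11}
  after event 2 (t=4: SET total = 3): {max=11, total=3}
  after event 3 (t=9: DEC total by 2): {max=11, total=1}
  after event 4 (t=14: SET count = -16): {count=-16, max=11, total=1}
  after event 5 (t=15: SET count = 33): {count=33, max=11, total=1}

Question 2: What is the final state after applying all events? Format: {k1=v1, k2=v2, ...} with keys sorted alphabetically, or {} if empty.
  after event 1 (t=3: INC max by 11): {max=11}
  after event 2 (t=4: SET total = 3): {max=11, total=3}
  after event 3 (t=9: DEC total by 2): {max=11, total=1}
  after event 4 (t=14: SET count = -16): {count=-16, max=11, total=1}
  after event 5 (t=15: SET count = 33): {count=33, max=11, total=1}
  after event 6 (t=17: DEL total): {count=33, max=11}

Answer: {count=33, max=11}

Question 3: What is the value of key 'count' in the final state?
Answer: 33

Derivation:
Track key 'count' through all 6 events:
  event 1 (t=3: INC max by 11): count unchanged
  event 2 (t=4: SET total = 3): count unchanged
  event 3 (t=9: DEC total by 2): count unchanged
  event 4 (t=14: SET count = -16): count (absent) -> -16
  event 5 (t=15: SET count = 33): count -16 -> 33
  event 6 (t=17: DEL total): count unchanged
Final: count = 33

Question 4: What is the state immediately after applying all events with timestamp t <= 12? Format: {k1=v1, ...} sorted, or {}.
Apply events with t <= 12 (3 events):
  after event 1 (t=3: INC max by 11): {max=11}
  after event 2 (t=4: SET total = 3): {max=11, total=3}
  after event 3 (t=9: DEC total by 2): {max=11, total=1}

Answer: {max=11, total=1}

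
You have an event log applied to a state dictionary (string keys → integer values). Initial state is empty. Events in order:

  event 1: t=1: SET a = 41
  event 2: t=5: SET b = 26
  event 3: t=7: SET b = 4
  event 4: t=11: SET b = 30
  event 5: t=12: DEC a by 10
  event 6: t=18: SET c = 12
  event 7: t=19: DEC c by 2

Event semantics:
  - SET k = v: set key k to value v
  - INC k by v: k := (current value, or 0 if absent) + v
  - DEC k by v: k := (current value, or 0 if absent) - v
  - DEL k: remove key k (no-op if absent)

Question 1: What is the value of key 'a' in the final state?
Answer: 31

Derivation:
Track key 'a' through all 7 events:
  event 1 (t=1: SET a = 41): a (absent) -> 41
  event 2 (t=5: SET b = 26): a unchanged
  event 3 (t=7: SET b = 4): a unchanged
  event 4 (t=11: SET b = 30): a unchanged
  event 5 (t=12: DEC a by 10): a 41 -> 31
  event 6 (t=18: SET c = 12): a unchanged
  event 7 (t=19: DEC c by 2): a unchanged
Final: a = 31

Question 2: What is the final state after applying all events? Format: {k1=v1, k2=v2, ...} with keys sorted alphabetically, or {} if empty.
  after event 1 (t=1: SET a = 41): {a=41}
  after event 2 (t=5: SET b = 26): {a=41, b=26}
  after event 3 (t=7: SET b = 4): {a=41, b=4}
  after event 4 (t=11: SET b = 30): {a=41, b=30}
  after event 5 (t=12: DEC a by 10): {a=31, b=30}
  after event 6 (t=18: SET c = 12): {a=31, b=30, c=12}
  after event 7 (t=19: DEC c by 2): {a=31, b=30, c=10}

Answer: {a=31, b=30, c=10}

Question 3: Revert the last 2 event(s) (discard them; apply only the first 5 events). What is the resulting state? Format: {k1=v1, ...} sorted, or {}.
Answer: {a=31, b=30}

Derivation:
Keep first 5 events (discard last 2):
  after event 1 (t=1: SET a = 41): {a=41}
  after event 2 (t=5: SET b = 26): {a=41, b=26}
  after event 3 (t=7: SET b = 4): {a=41, b=4}
  after event 4 (t=11: SET b = 30): {a=41, b=30}
  after event 5 (t=12: DEC a by 10): {a=31, b=30}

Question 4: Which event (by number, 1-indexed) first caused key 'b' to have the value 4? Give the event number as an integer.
Answer: 3

Derivation:
Looking for first event where b becomes 4:
  event 2: b = 26
  event 3: b 26 -> 4  <-- first match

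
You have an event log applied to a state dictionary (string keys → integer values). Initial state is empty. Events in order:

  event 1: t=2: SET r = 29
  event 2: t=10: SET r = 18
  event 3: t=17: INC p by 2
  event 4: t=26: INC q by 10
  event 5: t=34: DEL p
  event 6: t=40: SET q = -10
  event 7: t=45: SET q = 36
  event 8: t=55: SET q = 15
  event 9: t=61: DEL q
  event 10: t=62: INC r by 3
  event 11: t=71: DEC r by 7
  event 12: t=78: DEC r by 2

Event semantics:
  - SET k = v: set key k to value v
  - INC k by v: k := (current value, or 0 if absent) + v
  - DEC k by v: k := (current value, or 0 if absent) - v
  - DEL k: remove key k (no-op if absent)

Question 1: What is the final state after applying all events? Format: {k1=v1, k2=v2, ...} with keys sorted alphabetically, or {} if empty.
  after event 1 (t=2: SET r = 29): {r=29}
  after event 2 (t=10: SET r = 18): {r=18}
  after event 3 (t=17: INC p by 2): {p=2, r=18}
  after event 4 (t=26: INC q by 10): {p=2, q=10, r=18}
  after event 5 (t=34: DEL p): {q=10, r=18}
  after event 6 (t=40: SET q = -10): {q=-10, r=18}
  after event 7 (t=45: SET q = 36): {q=36, r=18}
  after event 8 (t=55: SET q = 15): {q=15, r=18}
  after event 9 (t=61: DEL q): {r=18}
  after event 10 (t=62: INC r by 3): {r=21}
  after event 11 (t=71: DEC r by 7): {r=14}
  after event 12 (t=78: DEC r by 2): {r=12}

Answer: {r=12}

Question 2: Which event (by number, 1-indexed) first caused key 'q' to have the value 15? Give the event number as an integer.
Looking for first event where q becomes 15:
  event 4: q = 10
  event 5: q = 10
  event 6: q = -10
  event 7: q = 36
  event 8: q 36 -> 15  <-- first match

Answer: 8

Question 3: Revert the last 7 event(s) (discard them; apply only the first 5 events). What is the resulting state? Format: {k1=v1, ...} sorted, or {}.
Answer: {q=10, r=18}

Derivation:
Keep first 5 events (discard last 7):
  after event 1 (t=2: SET r = 29): {r=29}
  after event 2 (t=10: SET r = 18): {r=18}
  after event 3 (t=17: INC p by 2): {p=2, r=18}
  after event 4 (t=26: INC q by 10): {p=2, q=10, r=18}
  after event 5 (t=34: DEL p): {q=10, r=18}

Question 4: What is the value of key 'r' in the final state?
Answer: 12

Derivation:
Track key 'r' through all 12 events:
  event 1 (t=2: SET r = 29): r (absent) -> 29
  event 2 (t=10: SET r = 18): r 29 -> 18
  event 3 (t=17: INC p by 2): r unchanged
  event 4 (t=26: INC q by 10): r unchanged
  event 5 (t=34: DEL p): r unchanged
  event 6 (t=40: SET q = -10): r unchanged
  event 7 (t=45: SET q = 36): r unchanged
  event 8 (t=55: SET q = 15): r unchanged
  event 9 (t=61: DEL q): r unchanged
  event 10 (t=62: INC r by 3): r 18 -> 21
  event 11 (t=71: DEC r by 7): r 21 -> 14
  event 12 (t=78: DEC r by 2): r 14 -> 12
Final: r = 12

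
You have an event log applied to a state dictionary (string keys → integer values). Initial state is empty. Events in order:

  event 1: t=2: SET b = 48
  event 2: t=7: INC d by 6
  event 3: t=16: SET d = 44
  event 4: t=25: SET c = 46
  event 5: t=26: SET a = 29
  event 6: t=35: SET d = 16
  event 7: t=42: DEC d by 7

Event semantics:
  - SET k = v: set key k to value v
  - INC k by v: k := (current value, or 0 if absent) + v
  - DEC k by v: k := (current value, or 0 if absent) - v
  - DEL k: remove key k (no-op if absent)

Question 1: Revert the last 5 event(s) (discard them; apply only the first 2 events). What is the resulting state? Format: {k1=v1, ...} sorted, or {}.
Answer: {b=48, d=6}

Derivation:
Keep first 2 events (discard last 5):
  after event 1 (t=2: SET b = 48): {b=48}
  after event 2 (t=7: INC d by 6): {b=48, d=6}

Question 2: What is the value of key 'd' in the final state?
Track key 'd' through all 7 events:
  event 1 (t=2: SET b = 48): d unchanged
  event 2 (t=7: INC d by 6): d (absent) -> 6
  event 3 (t=16: SET d = 44): d 6 -> 44
  event 4 (t=25: SET c = 46): d unchanged
  event 5 (t=26: SET a = 29): d unchanged
  event 6 (t=35: SET d = 16): d 44 -> 16
  event 7 (t=42: DEC d by 7): d 16 -> 9
Final: d = 9

Answer: 9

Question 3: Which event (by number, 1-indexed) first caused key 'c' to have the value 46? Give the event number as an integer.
Answer: 4

Derivation:
Looking for first event where c becomes 46:
  event 4: c (absent) -> 46  <-- first match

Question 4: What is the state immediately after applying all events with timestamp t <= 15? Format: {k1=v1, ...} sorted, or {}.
Apply events with t <= 15 (2 events):
  after event 1 (t=2: SET b = 48): {b=48}
  after event 2 (t=7: INC d by 6): {b=48, d=6}

Answer: {b=48, d=6}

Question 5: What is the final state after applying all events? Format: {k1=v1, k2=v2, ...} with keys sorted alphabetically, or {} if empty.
Answer: {a=29, b=48, c=46, d=9}

Derivation:
  after event 1 (t=2: SET b = 48): {b=48}
  after event 2 (t=7: INC d by 6): {b=48, d=6}
  after event 3 (t=16: SET d = 44): {b=48, d=44}
  after event 4 (t=25: SET c = 46): {b=48, c=46, d=44}
  after event 5 (t=26: SET a = 29): {a=29, b=48, c=46, d=44}
  after event 6 (t=35: SET d = 16): {a=29, b=48, c=46, d=16}
  after event 7 (t=42: DEC d by 7): {a=29, b=48, c=46, d=9}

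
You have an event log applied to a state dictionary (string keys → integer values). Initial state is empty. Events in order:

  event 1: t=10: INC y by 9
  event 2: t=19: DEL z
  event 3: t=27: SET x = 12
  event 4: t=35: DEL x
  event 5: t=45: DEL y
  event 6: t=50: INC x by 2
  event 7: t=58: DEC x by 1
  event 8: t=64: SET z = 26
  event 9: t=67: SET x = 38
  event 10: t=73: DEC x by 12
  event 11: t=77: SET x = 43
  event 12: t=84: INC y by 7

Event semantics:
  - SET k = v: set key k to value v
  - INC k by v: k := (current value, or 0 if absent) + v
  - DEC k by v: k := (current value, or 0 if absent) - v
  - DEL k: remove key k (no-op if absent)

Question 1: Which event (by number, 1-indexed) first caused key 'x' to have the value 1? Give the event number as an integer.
Answer: 7

Derivation:
Looking for first event where x becomes 1:
  event 3: x = 12
  event 4: x = (absent)
  event 6: x = 2
  event 7: x 2 -> 1  <-- first match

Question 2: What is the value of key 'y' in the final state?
Answer: 7

Derivation:
Track key 'y' through all 12 events:
  event 1 (t=10: INC y by 9): y (absent) -> 9
  event 2 (t=19: DEL z): y unchanged
  event 3 (t=27: SET x = 12): y unchanged
  event 4 (t=35: DEL x): y unchanged
  event 5 (t=45: DEL y): y 9 -> (absent)
  event 6 (t=50: INC x by 2): y unchanged
  event 7 (t=58: DEC x by 1): y unchanged
  event 8 (t=64: SET z = 26): y unchanged
  event 9 (t=67: SET x = 38): y unchanged
  event 10 (t=73: DEC x by 12): y unchanged
  event 11 (t=77: SET x = 43): y unchanged
  event 12 (t=84: INC y by 7): y (absent) -> 7
Final: y = 7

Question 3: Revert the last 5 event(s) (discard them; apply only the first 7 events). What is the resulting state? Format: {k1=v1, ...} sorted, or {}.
Answer: {x=1}

Derivation:
Keep first 7 events (discard last 5):
  after event 1 (t=10: INC y by 9): {y=9}
  after event 2 (t=19: DEL z): {y=9}
  after event 3 (t=27: SET x = 12): {x=12, y=9}
  after event 4 (t=35: DEL x): {y=9}
  after event 5 (t=45: DEL y): {}
  after event 6 (t=50: INC x by 2): {x=2}
  after event 7 (t=58: DEC x by 1): {x=1}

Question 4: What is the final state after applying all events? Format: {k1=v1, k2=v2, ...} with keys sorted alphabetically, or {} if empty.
Answer: {x=43, y=7, z=26}

Derivation:
  after event 1 (t=10: INC y by 9): {y=9}
  after event 2 (t=19: DEL z): {y=9}
  after event 3 (t=27: SET x = 12): {x=12, y=9}
  after event 4 (t=35: DEL x): {y=9}
  after event 5 (t=45: DEL y): {}
  after event 6 (t=50: INC x by 2): {x=2}
  after event 7 (t=58: DEC x by 1): {x=1}
  after event 8 (t=64: SET z = 26): {x=1, z=26}
  after event 9 (t=67: SET x = 38): {x=38, z=26}
  after event 10 (t=73: DEC x by 12): {x=26, z=26}
  after event 11 (t=77: SET x = 43): {x=43, z=26}
  after event 12 (t=84: INC y by 7): {x=43, y=7, z=26}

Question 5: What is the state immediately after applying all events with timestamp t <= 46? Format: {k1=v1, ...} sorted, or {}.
Answer: {}

Derivation:
Apply events with t <= 46 (5 events):
  after event 1 (t=10: INC y by 9): {y=9}
  after event 2 (t=19: DEL z): {y=9}
  after event 3 (t=27: SET x = 12): {x=12, y=9}
  after event 4 (t=35: DEL x): {y=9}
  after event 5 (t=45: DEL y): {}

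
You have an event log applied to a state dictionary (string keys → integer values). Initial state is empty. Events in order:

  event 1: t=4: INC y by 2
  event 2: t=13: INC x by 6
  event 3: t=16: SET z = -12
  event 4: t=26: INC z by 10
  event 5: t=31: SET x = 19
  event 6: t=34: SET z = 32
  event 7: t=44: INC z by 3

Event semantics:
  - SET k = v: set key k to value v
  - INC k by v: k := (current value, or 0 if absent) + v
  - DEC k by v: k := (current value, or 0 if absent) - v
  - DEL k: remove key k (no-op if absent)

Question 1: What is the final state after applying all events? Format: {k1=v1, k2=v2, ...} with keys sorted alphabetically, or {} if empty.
Answer: {x=19, y=2, z=35}

Derivation:
  after event 1 (t=4: INC y by 2): {y=2}
  after event 2 (t=13: INC x by 6): {x=6, y=2}
  after event 3 (t=16: SET z = -12): {x=6, y=2, z=-12}
  after event 4 (t=26: INC z by 10): {x=6, y=2, z=-2}
  after event 5 (t=31: SET x = 19): {x=19, y=2, z=-2}
  after event 6 (t=34: SET z = 32): {x=19, y=2, z=32}
  after event 7 (t=44: INC z by 3): {x=19, y=2, z=35}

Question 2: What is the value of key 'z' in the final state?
Track key 'z' through all 7 events:
  event 1 (t=4: INC y by 2): z unchanged
  event 2 (t=13: INC x by 6): z unchanged
  event 3 (t=16: SET z = -12): z (absent) -> -12
  event 4 (t=26: INC z by 10): z -12 -> -2
  event 5 (t=31: SET x = 19): z unchanged
  event 6 (t=34: SET z = 32): z -2 -> 32
  event 7 (t=44: INC z by 3): z 32 -> 35
Final: z = 35

Answer: 35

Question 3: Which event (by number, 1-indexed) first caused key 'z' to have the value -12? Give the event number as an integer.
Answer: 3

Derivation:
Looking for first event where z becomes -12:
  event 3: z (absent) -> -12  <-- first match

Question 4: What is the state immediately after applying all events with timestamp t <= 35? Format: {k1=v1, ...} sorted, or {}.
Apply events with t <= 35 (6 events):
  after event 1 (t=4: INC y by 2): {y=2}
  after event 2 (t=13: INC x by 6): {x=6, y=2}
  after event 3 (t=16: SET z = -12): {x=6, y=2, z=-12}
  after event 4 (t=26: INC z by 10): {x=6, y=2, z=-2}
  after event 5 (t=31: SET x = 19): {x=19, y=2, z=-2}
  after event 6 (t=34: SET z = 32): {x=19, y=2, z=32}

Answer: {x=19, y=2, z=32}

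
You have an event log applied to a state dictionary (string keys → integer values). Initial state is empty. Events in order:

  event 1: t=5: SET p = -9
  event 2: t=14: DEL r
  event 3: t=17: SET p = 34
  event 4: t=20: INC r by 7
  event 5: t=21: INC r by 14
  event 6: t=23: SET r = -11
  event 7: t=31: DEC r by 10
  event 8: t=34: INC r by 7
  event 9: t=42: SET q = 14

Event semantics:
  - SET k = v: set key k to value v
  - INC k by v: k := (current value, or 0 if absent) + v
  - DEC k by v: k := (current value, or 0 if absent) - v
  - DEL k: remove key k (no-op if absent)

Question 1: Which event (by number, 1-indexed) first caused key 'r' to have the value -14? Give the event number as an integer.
Looking for first event where r becomes -14:
  event 4: r = 7
  event 5: r = 21
  event 6: r = -11
  event 7: r = -21
  event 8: r -21 -> -14  <-- first match

Answer: 8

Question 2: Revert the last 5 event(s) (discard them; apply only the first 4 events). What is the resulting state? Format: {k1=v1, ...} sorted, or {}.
Answer: {p=34, r=7}

Derivation:
Keep first 4 events (discard last 5):
  after event 1 (t=5: SET p = -9): {p=-9}
  after event 2 (t=14: DEL r): {p=-9}
  after event 3 (t=17: SET p = 34): {p=34}
  after event 4 (t=20: INC r by 7): {p=34, r=7}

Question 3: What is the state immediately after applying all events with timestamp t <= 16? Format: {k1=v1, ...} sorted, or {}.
Answer: {p=-9}

Derivation:
Apply events with t <= 16 (2 events):
  after event 1 (t=5: SET p = -9): {p=-9}
  after event 2 (t=14: DEL r): {p=-9}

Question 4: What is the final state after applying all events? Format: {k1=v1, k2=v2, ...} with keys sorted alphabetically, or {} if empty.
  after event 1 (t=5: SET p = -9): {p=-9}
  after event 2 (t=14: DEL r): {p=-9}
  after event 3 (t=17: SET p = 34): {p=34}
  after event 4 (t=20: INC r by 7): {p=34, r=7}
  after event 5 (t=21: INC r by 14): {p=34, r=21}
  after event 6 (t=23: SET r = -11): {p=34, r=-11}
  after event 7 (t=31: DEC r by 10): {p=34, r=-21}
  after event 8 (t=34: INC r by 7): {p=34, r=-14}
  after event 9 (t=42: SET q = 14): {p=34, q=14, r=-14}

Answer: {p=34, q=14, r=-14}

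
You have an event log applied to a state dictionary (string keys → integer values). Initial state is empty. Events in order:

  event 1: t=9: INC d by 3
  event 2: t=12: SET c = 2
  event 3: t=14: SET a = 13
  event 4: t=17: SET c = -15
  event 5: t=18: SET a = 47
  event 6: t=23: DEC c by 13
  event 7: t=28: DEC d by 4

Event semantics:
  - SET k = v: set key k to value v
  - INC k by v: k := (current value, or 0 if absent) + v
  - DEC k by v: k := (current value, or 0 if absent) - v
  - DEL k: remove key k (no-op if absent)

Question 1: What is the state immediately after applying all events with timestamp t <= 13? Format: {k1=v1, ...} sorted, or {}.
Answer: {c=2, d=3}

Derivation:
Apply events with t <= 13 (2 events):
  after event 1 (t=9: INC d by 3): {d=3}
  after event 2 (t=12: SET c = 2): {c=2, d=3}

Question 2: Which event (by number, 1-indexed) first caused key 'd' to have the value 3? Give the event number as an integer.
Answer: 1

Derivation:
Looking for first event where d becomes 3:
  event 1: d (absent) -> 3  <-- first match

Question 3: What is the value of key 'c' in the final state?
Track key 'c' through all 7 events:
  event 1 (t=9: INC d by 3): c unchanged
  event 2 (t=12: SET c = 2): c (absent) -> 2
  event 3 (t=14: SET a = 13): c unchanged
  event 4 (t=17: SET c = -15): c 2 -> -15
  event 5 (t=18: SET a = 47): c unchanged
  event 6 (t=23: DEC c by 13): c -15 -> -28
  event 7 (t=28: DEC d by 4): c unchanged
Final: c = -28

Answer: -28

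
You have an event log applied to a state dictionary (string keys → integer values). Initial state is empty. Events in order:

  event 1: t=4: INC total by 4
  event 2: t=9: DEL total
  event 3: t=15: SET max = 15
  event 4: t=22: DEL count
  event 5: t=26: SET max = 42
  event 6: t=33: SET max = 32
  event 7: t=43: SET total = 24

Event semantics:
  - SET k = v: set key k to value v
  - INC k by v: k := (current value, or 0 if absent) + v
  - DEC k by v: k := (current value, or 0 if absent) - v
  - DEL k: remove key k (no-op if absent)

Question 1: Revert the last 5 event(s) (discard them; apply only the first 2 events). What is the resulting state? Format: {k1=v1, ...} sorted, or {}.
Keep first 2 events (discard last 5):
  after event 1 (t=4: INC total by 4): {total=4}
  after event 2 (t=9: DEL total): {}

Answer: {}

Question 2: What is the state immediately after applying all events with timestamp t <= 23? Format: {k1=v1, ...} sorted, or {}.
Answer: {max=15}

Derivation:
Apply events with t <= 23 (4 events):
  after event 1 (t=4: INC total by 4): {total=4}
  after event 2 (t=9: DEL total): {}
  after event 3 (t=15: SET max = 15): {max=15}
  after event 4 (t=22: DEL count): {max=15}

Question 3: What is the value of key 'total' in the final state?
Answer: 24

Derivation:
Track key 'total' through all 7 events:
  event 1 (t=4: INC total by 4): total (absent) -> 4
  event 2 (t=9: DEL total): total 4 -> (absent)
  event 3 (t=15: SET max = 15): total unchanged
  event 4 (t=22: DEL count): total unchanged
  event 5 (t=26: SET max = 42): total unchanged
  event 6 (t=33: SET max = 32): total unchanged
  event 7 (t=43: SET total = 24): total (absent) -> 24
Final: total = 24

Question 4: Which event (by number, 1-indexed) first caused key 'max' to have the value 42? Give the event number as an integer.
Answer: 5

Derivation:
Looking for first event where max becomes 42:
  event 3: max = 15
  event 4: max = 15
  event 5: max 15 -> 42  <-- first match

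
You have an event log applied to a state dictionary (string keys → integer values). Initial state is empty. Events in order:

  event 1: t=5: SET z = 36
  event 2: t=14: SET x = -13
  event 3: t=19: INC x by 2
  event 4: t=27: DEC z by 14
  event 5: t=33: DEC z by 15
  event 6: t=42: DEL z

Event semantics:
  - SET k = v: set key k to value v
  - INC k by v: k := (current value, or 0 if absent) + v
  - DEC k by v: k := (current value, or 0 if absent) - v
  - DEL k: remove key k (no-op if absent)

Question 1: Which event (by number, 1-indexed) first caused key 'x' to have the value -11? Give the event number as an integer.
Answer: 3

Derivation:
Looking for first event where x becomes -11:
  event 2: x = -13
  event 3: x -13 -> -11  <-- first match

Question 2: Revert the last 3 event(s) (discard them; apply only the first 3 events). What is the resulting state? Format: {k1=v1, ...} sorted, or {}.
Keep first 3 events (discard last 3):
  after event 1 (t=5: SET z = 36): {z=36}
  after event 2 (t=14: SET x = -13): {x=-13, z=36}
  after event 3 (t=19: INC x by 2): {x=-11, z=36}

Answer: {x=-11, z=36}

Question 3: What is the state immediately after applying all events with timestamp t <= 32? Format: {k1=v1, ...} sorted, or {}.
Answer: {x=-11, z=22}

Derivation:
Apply events with t <= 32 (4 events):
  after event 1 (t=5: SET z = 36): {z=36}
  after event 2 (t=14: SET x = -13): {x=-13, z=36}
  after event 3 (t=19: INC x by 2): {x=-11, z=36}
  after event 4 (t=27: DEC z by 14): {x=-11, z=22}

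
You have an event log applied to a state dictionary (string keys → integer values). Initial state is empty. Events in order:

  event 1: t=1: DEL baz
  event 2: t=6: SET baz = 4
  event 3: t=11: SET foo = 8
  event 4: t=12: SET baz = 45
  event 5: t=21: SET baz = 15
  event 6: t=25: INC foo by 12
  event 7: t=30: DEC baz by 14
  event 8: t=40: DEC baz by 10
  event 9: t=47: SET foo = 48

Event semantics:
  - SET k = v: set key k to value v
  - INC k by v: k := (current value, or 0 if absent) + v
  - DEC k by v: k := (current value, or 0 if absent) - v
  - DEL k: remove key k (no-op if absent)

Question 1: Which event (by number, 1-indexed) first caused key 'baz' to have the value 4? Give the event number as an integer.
Answer: 2

Derivation:
Looking for first event where baz becomes 4:
  event 2: baz (absent) -> 4  <-- first match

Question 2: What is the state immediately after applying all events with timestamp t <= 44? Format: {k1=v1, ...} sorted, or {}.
Answer: {baz=-9, foo=20}

Derivation:
Apply events with t <= 44 (8 events):
  after event 1 (t=1: DEL baz): {}
  after event 2 (t=6: SET baz = 4): {baz=4}
  after event 3 (t=11: SET foo = 8): {baz=4, foo=8}
  after event 4 (t=12: SET baz = 45): {baz=45, foo=8}
  after event 5 (t=21: SET baz = 15): {baz=15, foo=8}
  after event 6 (t=25: INC foo by 12): {baz=15, foo=20}
  after event 7 (t=30: DEC baz by 14): {baz=1, foo=20}
  after event 8 (t=40: DEC baz by 10): {baz=-9, foo=20}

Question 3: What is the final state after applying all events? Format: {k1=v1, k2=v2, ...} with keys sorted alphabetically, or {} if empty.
  after event 1 (t=1: DEL baz): {}
  after event 2 (t=6: SET baz = 4): {baz=4}
  after event 3 (t=11: SET foo = 8): {baz=4, foo=8}
  after event 4 (t=12: SET baz = 45): {baz=45, foo=8}
  after event 5 (t=21: SET baz = 15): {baz=15, foo=8}
  after event 6 (t=25: INC foo by 12): {baz=15, foo=20}
  after event 7 (t=30: DEC baz by 14): {baz=1, foo=20}
  after event 8 (t=40: DEC baz by 10): {baz=-9, foo=20}
  after event 9 (t=47: SET foo = 48): {baz=-9, foo=48}

Answer: {baz=-9, foo=48}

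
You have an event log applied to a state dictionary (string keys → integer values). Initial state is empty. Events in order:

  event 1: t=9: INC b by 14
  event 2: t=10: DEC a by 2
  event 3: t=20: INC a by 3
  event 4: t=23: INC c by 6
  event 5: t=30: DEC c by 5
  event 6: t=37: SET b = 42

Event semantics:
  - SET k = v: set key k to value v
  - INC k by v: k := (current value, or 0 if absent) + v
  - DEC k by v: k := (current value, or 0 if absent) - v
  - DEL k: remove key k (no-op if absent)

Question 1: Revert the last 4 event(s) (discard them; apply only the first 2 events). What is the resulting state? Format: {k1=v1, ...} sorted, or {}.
Answer: {a=-2, b=14}

Derivation:
Keep first 2 events (discard last 4):
  after event 1 (t=9: INC b by 14): {b=14}
  after event 2 (t=10: DEC a by 2): {a=-2, b=14}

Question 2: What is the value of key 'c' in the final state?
Track key 'c' through all 6 events:
  event 1 (t=9: INC b by 14): c unchanged
  event 2 (t=10: DEC a by 2): c unchanged
  event 3 (t=20: INC a by 3): c unchanged
  event 4 (t=23: INC c by 6): c (absent) -> 6
  event 5 (t=30: DEC c by 5): c 6 -> 1
  event 6 (t=37: SET b = 42): c unchanged
Final: c = 1

Answer: 1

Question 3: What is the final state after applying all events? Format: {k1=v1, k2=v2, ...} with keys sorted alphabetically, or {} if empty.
Answer: {a=1, b=42, c=1}

Derivation:
  after event 1 (t=9: INC b by 14): {b=14}
  after event 2 (t=10: DEC a by 2): {a=-2, b=14}
  after event 3 (t=20: INC a by 3): {a=1, b=14}
  after event 4 (t=23: INC c by 6): {a=1, b=14, c=6}
  after event 5 (t=30: DEC c by 5): {a=1, b=14, c=1}
  after event 6 (t=37: SET b = 42): {a=1, b=42, c=1}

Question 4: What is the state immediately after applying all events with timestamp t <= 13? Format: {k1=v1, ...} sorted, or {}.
Answer: {a=-2, b=14}

Derivation:
Apply events with t <= 13 (2 events):
  after event 1 (t=9: INC b by 14): {b=14}
  after event 2 (t=10: DEC a by 2): {a=-2, b=14}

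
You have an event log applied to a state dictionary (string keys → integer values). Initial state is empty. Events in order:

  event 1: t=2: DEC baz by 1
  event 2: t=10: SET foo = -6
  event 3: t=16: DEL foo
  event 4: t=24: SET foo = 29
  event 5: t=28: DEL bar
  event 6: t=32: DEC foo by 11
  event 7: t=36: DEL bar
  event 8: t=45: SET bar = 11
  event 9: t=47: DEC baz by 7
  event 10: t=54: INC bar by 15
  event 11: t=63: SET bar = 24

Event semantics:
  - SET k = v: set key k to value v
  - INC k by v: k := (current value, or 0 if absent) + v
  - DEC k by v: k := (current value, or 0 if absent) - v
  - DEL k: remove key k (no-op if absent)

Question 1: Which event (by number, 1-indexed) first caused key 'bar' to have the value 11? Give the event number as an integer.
Answer: 8

Derivation:
Looking for first event where bar becomes 11:
  event 8: bar (absent) -> 11  <-- first match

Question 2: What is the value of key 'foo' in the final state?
Track key 'foo' through all 11 events:
  event 1 (t=2: DEC baz by 1): foo unchanged
  event 2 (t=10: SET foo = -6): foo (absent) -> -6
  event 3 (t=16: DEL foo): foo -6 -> (absent)
  event 4 (t=24: SET foo = 29): foo (absent) -> 29
  event 5 (t=28: DEL bar): foo unchanged
  event 6 (t=32: DEC foo by 11): foo 29 -> 18
  event 7 (t=36: DEL bar): foo unchanged
  event 8 (t=45: SET bar = 11): foo unchanged
  event 9 (t=47: DEC baz by 7): foo unchanged
  event 10 (t=54: INC bar by 15): foo unchanged
  event 11 (t=63: SET bar = 24): foo unchanged
Final: foo = 18

Answer: 18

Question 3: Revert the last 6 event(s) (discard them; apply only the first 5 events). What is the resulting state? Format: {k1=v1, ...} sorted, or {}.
Answer: {baz=-1, foo=29}

Derivation:
Keep first 5 events (discard last 6):
  after event 1 (t=2: DEC baz by 1): {baz=-1}
  after event 2 (t=10: SET foo = -6): {baz=-1, foo=-6}
  after event 3 (t=16: DEL foo): {baz=-1}
  after event 4 (t=24: SET foo = 29): {baz=-1, foo=29}
  after event 5 (t=28: DEL bar): {baz=-1, foo=29}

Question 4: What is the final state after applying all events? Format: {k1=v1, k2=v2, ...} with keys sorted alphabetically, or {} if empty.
Answer: {bar=24, baz=-8, foo=18}

Derivation:
  after event 1 (t=2: DEC baz by 1): {baz=-1}
  after event 2 (t=10: SET foo = -6): {baz=-1, foo=-6}
  after event 3 (t=16: DEL foo): {baz=-1}
  after event 4 (t=24: SET foo = 29): {baz=-1, foo=29}
  after event 5 (t=28: DEL bar): {baz=-1, foo=29}
  after event 6 (t=32: DEC foo by 11): {baz=-1, foo=18}
  after event 7 (t=36: DEL bar): {baz=-1, foo=18}
  after event 8 (t=45: SET bar = 11): {bar=11, baz=-1, foo=18}
  after event 9 (t=47: DEC baz by 7): {bar=11, baz=-8, foo=18}
  after event 10 (t=54: INC bar by 15): {bar=26, baz=-8, foo=18}
  after event 11 (t=63: SET bar = 24): {bar=24, baz=-8, foo=18}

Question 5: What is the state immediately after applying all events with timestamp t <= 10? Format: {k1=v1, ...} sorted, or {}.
Answer: {baz=-1, foo=-6}

Derivation:
Apply events with t <= 10 (2 events):
  after event 1 (t=2: DEC baz by 1): {baz=-1}
  after event 2 (t=10: SET foo = -6): {baz=-1, foo=-6}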